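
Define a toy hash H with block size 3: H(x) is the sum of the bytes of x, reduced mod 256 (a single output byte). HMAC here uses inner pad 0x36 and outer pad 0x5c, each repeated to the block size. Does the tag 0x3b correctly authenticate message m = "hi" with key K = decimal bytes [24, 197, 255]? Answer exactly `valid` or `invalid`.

Key decimal bytes [24, 197, 255] = 18 c5 ff is exactly B = 3 bytes: K' = 18 c5 ff.
K' ⊕ ipad = 2e f3 c9; K' ⊕ opad = 44 99 a3.
Inner hash: sum = 46+243+201+104+105 = 699; mod 256 = 187 → bb.
Outer hash (recomputed tag): sum = 68+153+163+187 = 571; mod 256 = 59 → 3b.
Recomputed tag = 3b; claimed = 3b → match.

valid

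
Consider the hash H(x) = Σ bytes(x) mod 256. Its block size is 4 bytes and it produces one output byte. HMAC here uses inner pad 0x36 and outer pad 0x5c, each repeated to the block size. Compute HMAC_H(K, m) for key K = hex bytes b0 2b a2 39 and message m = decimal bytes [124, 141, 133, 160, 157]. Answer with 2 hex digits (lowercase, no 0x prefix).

Key hex bytes b0 2b a2 39 is exactly B = 4 bytes: K' = b0 2b a2 39.
K' ⊕ ipad = 86 1d 94 0f.  K' ⊕ opad = ec 77 fe 65.
Inner input = (K'⊕ipad) ∥ m = 86 1d 94 0f ∥ 7c 8d 85 a0 9d.
Inner hash: sum = 134+29+148+15+124+141+133+160+157 = 1041; mod 256 = 17 → 11.
Outer input = (K'⊕opad) ∥ inner = ec 77 fe 65 ∥ 11.
Outer hash (tag): sum = 236+119+254+101+17 = 727; mod 256 = 215 → d7.

d7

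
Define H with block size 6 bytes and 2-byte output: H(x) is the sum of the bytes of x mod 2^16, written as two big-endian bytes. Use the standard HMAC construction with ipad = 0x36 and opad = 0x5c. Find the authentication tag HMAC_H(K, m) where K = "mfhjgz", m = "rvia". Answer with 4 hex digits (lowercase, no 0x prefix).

Key "mfhjgz" = 6d 66 68 6a 67 7a is exactly B = 6 bytes: K' = 6d 66 68 6a 67 7a.
K' ⊕ ipad = 5b 50 5e 5c 51 4c.  K' ⊕ opad = 31 3a 34 36 3b 26.
Inner input = (K'⊕ipad) ∥ m = 5b 50 5e 5c 51 4c ∥ 72 76 69 61.
Inner hash: sum = 91+80+94+92+81+76+114+118+105+97 = 948 → 03 b4.
Outer input = (K'⊕opad) ∥ inner = 31 3a 34 36 3b 26 ∥ 03 b4.
Outer hash (tag): sum = 49+58+52+54+59+38+3+180 = 493 → 01 ed.

01ed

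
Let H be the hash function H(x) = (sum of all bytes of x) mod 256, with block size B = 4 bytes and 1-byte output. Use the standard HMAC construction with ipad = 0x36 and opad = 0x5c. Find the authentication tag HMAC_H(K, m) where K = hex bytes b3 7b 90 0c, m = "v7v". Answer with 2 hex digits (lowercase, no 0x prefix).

07

Key hex bytes b3 7b 90 0c is exactly B = 4 bytes: K' = b3 7b 90 0c.
K' ⊕ ipad = 85 4d a6 3a.  K' ⊕ opad = ef 27 cc 50.
Inner input = (K'⊕ipad) ∥ m = 85 4d a6 3a ∥ 76 37 76.
Inner hash: sum = 133+77+166+58+118+55+118 = 725; mod 256 = 213 → d5.
Outer input = (K'⊕opad) ∥ inner = ef 27 cc 50 ∥ d5.
Outer hash (tag): sum = 239+39+204+80+213 = 775; mod 256 = 7 → 07.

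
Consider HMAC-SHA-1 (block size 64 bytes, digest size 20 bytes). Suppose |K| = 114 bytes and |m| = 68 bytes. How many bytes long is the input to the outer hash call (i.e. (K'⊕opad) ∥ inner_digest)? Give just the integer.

Key is 114 > 64 bytes, so it is hashed to 20 bytes then zero-padded to 64: |K'| = 64.
Outer input = (K'⊕opad) ∥ H(inner) → 64 + 20 = 84 bytes.

84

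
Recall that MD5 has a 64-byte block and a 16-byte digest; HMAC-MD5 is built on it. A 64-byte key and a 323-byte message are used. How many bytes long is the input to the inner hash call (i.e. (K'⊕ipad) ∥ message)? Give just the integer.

387

Key is 64 ≤ 64 bytes, zero-padded: |K'| = 64.
Inner input = (K'⊕ipad) ∥ m → 64 + 323 = 387 bytes.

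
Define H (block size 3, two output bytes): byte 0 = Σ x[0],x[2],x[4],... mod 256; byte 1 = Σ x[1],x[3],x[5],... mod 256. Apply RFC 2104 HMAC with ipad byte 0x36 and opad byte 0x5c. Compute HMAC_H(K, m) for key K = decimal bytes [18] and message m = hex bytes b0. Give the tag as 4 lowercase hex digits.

90b6

Key decimal bytes [18] = 12 is 1 byte ≤ B = 3; zero-pad to 3 bytes: K' = 12 00 00.
K' ⊕ ipad = 24 36 36.  K' ⊕ opad = 4e 5c 5c.
Inner input = (K'⊕ipad) ∥ m = 24 36 36 ∥ b0.
Inner hash: even-index sum = 90 mod 256 = 90; odd-index sum = 230 mod 256 = 230 → 5a e6.
Outer input = (K'⊕opad) ∥ inner = 4e 5c 5c ∥ 5a e6.
Outer hash (tag): even-index sum = 400 mod 256 = 144; odd-index sum = 182 mod 256 = 182 → 90 b6.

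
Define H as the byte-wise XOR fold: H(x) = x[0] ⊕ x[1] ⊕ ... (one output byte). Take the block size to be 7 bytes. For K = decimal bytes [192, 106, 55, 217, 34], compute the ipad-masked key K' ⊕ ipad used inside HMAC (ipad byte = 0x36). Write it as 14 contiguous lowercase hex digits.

f65c01ef143636

Key decimal bytes [192, 106, 55, 217, 34] = c0 6a 37 d9 22 is 5 bytes ≤ B = 7; zero-pad to 7 bytes: K' = c0 6a 37 d9 22 00 00.
XOR each byte with 0x36: c0⊕36=f6, 6a⊕36=5c, 37⊕36=01, d9⊕36=ef, 22⊕36=14, 00⊕36=36, 00⊕36=36.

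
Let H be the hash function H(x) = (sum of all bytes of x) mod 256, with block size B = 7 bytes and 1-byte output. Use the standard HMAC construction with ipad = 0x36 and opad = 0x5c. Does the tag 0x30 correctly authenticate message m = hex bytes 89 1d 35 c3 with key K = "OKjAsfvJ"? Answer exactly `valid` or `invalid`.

Key "OKjAsfvJ" = 4f 4b 6a 41 73 66 76 4a is 8 bytes > B = 7, so hash it first: H(key) = de, then zero-pad to 7 bytes: K' = de 00 00 00 00 00 00.
K' ⊕ ipad = e8 36 36 36 36 36 36; K' ⊕ opad = 82 5c 5c 5c 5c 5c 5c.
Inner hash: sum = 232+54+54+54+54+54+54+137+29+53+195 = 970; mod 256 = 202 → ca.
Outer hash (recomputed tag): sum = 130+92+92+92+92+92+92+202 = 884; mod 256 = 116 → 74.
Recomputed tag = 74; claimed = 30 → mismatch.

invalid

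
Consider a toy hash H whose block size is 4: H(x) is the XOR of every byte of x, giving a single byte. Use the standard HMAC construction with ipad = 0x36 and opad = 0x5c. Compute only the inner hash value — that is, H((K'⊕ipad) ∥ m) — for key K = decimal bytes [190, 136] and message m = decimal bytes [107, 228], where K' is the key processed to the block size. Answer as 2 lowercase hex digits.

b9

Key decimal bytes [190, 136] = be 88 is 2 bytes ≤ B = 4; zero-pad to 4 bytes: K' = be 88 00 00.
K' ⊕ ipad = 88 be 36 36.
Inner input = 88 be 36 36 ∥ 6b e4.
Inner hash: XOR 88⊕be⊕36⊕36⊕6b⊕e4 = b9.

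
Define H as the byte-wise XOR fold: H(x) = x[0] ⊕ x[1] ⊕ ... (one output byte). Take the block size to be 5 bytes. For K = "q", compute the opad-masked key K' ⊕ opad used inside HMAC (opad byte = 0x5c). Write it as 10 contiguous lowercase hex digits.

Key "q" = 71 is 1 byte ≤ B = 5; zero-pad to 5 bytes: K' = 71 00 00 00 00.
XOR each byte with 0x5c: 71⊕5c=2d, 00⊕5c=5c, 00⊕5c=5c, 00⊕5c=5c, 00⊕5c=5c.

2d5c5c5c5c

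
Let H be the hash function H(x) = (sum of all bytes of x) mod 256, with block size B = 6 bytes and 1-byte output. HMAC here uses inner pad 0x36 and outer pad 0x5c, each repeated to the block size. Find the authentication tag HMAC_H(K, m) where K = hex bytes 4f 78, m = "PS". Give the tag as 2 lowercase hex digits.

e9

Key hex bytes 4f 78 is 2 bytes ≤ B = 6; zero-pad to 6 bytes: K' = 4f 78 00 00 00 00.
K' ⊕ ipad = 79 4e 36 36 36 36.  K' ⊕ opad = 13 24 5c 5c 5c 5c.
Inner input = (K'⊕ipad) ∥ m = 79 4e 36 36 36 36 ∥ 50 53.
Inner hash: sum = 121+78+54+54+54+54+80+83 = 578; mod 256 = 66 → 42.
Outer input = (K'⊕opad) ∥ inner = 13 24 5c 5c 5c 5c ∥ 42.
Outer hash (tag): sum = 19+36+92+92+92+92+66 = 489; mod 256 = 233 → e9.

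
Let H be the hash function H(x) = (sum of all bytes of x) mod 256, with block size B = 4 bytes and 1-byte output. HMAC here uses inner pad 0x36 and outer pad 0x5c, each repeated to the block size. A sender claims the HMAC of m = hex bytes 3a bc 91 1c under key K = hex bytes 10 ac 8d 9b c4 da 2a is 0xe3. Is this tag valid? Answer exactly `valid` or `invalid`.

Key hex bytes 10 ac 8d 9b c4 da 2a is 7 bytes > B = 4, so hash it first: H(key) = ac, then zero-pad to 4 bytes: K' = ac 00 00 00.
K' ⊕ ipad = 9a 36 36 36; K' ⊕ opad = f0 5c 5c 5c.
Inner hash: sum = 154+54+54+54+58+188+145+28 = 735; mod 256 = 223 → df.
Outer hash (recomputed tag): sum = 240+92+92+92+223 = 739; mod 256 = 227 → e3.
Recomputed tag = e3; claimed = e3 → match.

valid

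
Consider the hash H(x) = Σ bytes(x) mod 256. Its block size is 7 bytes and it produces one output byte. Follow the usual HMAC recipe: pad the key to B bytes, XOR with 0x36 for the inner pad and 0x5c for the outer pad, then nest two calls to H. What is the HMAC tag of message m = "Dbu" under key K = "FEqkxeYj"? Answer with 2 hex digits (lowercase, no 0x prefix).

13

Key "FEqkxeYj" = 46 45 71 6b 78 65 59 6a is 8 bytes > B = 7, so hash it first: H(key) = 07, then zero-pad to 7 bytes: K' = 07 00 00 00 00 00 00.
K' ⊕ ipad = 31 36 36 36 36 36 36.  K' ⊕ opad = 5b 5c 5c 5c 5c 5c 5c.
Inner input = (K'⊕ipad) ∥ m = 31 36 36 36 36 36 36 ∥ 44 62 75.
Inner hash: sum = 49+54+54+54+54+54+54+68+98+117 = 656; mod 256 = 144 → 90.
Outer input = (K'⊕opad) ∥ inner = 5b 5c 5c 5c 5c 5c 5c ∥ 90.
Outer hash (tag): sum = 91+92+92+92+92+92+92+144 = 787; mod 256 = 19 → 13.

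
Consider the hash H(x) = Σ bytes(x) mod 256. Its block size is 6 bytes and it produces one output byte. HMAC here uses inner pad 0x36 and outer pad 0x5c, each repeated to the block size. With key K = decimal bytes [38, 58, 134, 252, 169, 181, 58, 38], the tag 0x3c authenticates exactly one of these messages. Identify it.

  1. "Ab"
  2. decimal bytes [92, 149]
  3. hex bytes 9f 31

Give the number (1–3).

Key decimal bytes [38, 58, 134, 252, 169, 181, 58, 38] = 26 3a 86 fc a9 b5 3a 26 is 8 bytes > B = 6, so hash it first: H(key) = a0, then zero-pad to 6 bytes: K' = a0 00 00 00 00 00.
K' ⊕ ipad = 96 36 36 36 36 36; K' ⊕ opad = fc 5c 5c 5c 5c 5c.
m1: inner = H(96 36 36 36 36 36 41 62) = 47; tag = H(fc 5c 5c 5c 5c 5c 47) = 0f
m2: inner = H(96 36 36 36 36 36 5c 95) = 95; tag = H(fc 5c 5c 5c 5c 5c 95) = 5d
m3: inner = H(96 36 36 36 36 36 9f 31) = 74; tag = H(fc 5c 5c 5c 5c 5c 74) = 3c ← matches

3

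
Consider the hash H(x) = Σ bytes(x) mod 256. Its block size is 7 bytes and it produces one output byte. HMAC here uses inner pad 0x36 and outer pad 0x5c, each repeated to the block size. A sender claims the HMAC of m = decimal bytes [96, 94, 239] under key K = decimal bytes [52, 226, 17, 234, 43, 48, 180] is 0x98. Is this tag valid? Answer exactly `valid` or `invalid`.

invalid

Key decimal bytes [52, 226, 17, 234, 43, 48, 180] = 34 e2 11 ea 2b 30 b4 is exactly B = 7 bytes: K' = 34 e2 11 ea 2b 30 b4.
K' ⊕ ipad = 02 d4 27 dc 1d 06 82; K' ⊕ opad = 68 be 4d b6 77 6c e8.
Inner hash: sum = 2+212+39+220+29+6+130+96+94+239 = 1067; mod 256 = 43 → 2b.
Outer hash (recomputed tag): sum = 104+190+77+182+119+108+232+43 = 1055; mod 256 = 31 → 1f.
Recomputed tag = 1f; claimed = 98 → mismatch.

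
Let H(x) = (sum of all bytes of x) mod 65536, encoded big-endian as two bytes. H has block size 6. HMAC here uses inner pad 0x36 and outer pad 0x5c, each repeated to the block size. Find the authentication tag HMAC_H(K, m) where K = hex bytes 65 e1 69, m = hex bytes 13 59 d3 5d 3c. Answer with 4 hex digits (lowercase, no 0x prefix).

Key hex bytes 65 e1 69 is 3 bytes ≤ B = 6; zero-pad to 6 bytes: K' = 65 e1 69 00 00 00.
K' ⊕ ipad = 53 d7 5f 36 36 36.  K' ⊕ opad = 39 bd 35 5c 5c 5c.
Inner input = (K'⊕ipad) ∥ m = 53 d7 5f 36 36 36 ∥ 13 59 d3 5d 3c.
Inner hash: sum = 83+215+95+54+54+54+19+89+211+93+60 = 1027 → 04 03.
Outer input = (K'⊕opad) ∥ inner = 39 bd 35 5c 5c 5c ∥ 04 03.
Outer hash (tag): sum = 57+189+53+92+92+92+4+3 = 582 → 02 46.

0246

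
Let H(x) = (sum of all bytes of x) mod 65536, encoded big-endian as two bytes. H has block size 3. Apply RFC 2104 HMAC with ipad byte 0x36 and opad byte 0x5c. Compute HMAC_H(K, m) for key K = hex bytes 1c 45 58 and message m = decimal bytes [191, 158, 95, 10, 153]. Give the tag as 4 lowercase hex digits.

Key hex bytes 1c 45 58 is exactly B = 3 bytes: K' = 1c 45 58.
K' ⊕ ipad = 2a 73 6e.  K' ⊕ opad = 40 19 04.
Inner input = (K'⊕ipad) ∥ m = 2a 73 6e ∥ bf 9e 5f 0a 99.
Inner hash: sum = 42+115+110+191+158+95+10+153 = 874 → 03 6a.
Outer input = (K'⊕opad) ∥ inner = 40 19 04 ∥ 03 6a.
Outer hash (tag): sum = 64+25+4+3+106 = 202 → 00 ca.

00ca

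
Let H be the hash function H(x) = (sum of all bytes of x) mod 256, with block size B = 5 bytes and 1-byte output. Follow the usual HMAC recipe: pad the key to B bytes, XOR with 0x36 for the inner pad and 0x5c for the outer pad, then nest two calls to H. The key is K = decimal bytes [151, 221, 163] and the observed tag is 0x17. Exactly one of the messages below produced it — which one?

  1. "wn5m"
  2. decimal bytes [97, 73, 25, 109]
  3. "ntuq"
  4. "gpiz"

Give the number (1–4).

Key decimal bytes [151, 221, 163] = 97 dd a3 is 3 bytes ≤ B = 5; zero-pad to 5 bytes: K' = 97 dd a3 00 00.
K' ⊕ ipad = a1 eb 95 36 36; K' ⊕ opad = cb 81 ff 5c 5c.
m1: inner = H(a1 eb 95 36 36 77 6e 35 6d) = 14; tag = H(cb 81 ff 5c 5c 14) = 17 ← matches
m2: inner = H(a1 eb 95 36 36 61 49 19 6d) = bd; tag = H(cb 81 ff 5c 5c bd) = c0
m3: inner = H(a1 eb 95 36 36 6e 74 75 71) = 55; tag = H(cb 81 ff 5c 5c 55) = 58
m4: inner = H(a1 eb 95 36 36 67 70 69 7a) = 47; tag = H(cb 81 ff 5c 5c 47) = 4a

1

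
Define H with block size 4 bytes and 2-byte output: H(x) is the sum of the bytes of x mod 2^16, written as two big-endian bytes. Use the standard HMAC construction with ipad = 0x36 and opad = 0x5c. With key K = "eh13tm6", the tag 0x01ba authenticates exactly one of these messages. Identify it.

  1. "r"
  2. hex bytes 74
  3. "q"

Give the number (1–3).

Key "eh13tm6" = 65 68 31 33 74 6d 36 is 7 bytes > B = 4, so hash it first: H(key) = 02 48, then zero-pad to 4 bytes: K' = 02 48 00 00.
K' ⊕ ipad = 34 7e 36 36; K' ⊕ opad = 5e 14 5c 5c.
m1: inner = H(34 7e 36 36 72) = 01 90; tag = H(5e 14 5c 5c 01 90) = 01bb
m2: inner = H(34 7e 36 36 74) = 01 92; tag = H(5e 14 5c 5c 01 92) = 01bd
m3: inner = H(34 7e 36 36 71) = 01 8f; tag = H(5e 14 5c 5c 01 8f) = 01ba ← matches

3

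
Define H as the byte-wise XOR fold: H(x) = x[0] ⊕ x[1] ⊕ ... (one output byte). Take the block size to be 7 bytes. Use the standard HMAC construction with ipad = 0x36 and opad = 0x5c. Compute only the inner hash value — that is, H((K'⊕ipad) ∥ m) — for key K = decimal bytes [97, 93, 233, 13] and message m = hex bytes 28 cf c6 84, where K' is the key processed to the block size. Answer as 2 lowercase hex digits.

4b

Key decimal bytes [97, 93, 233, 13] = 61 5d e9 0d is 4 bytes ≤ B = 7; zero-pad to 7 bytes: K' = 61 5d e9 0d 00 00 00.
K' ⊕ ipad = 57 6b df 3b 36 36 36.
Inner input = 57 6b df 3b 36 36 36 ∥ 28 cf c6 84.
Inner hash: XOR 57⊕6b⊕df⊕3b⊕36⊕36⊕36⊕28⊕cf⊕c6⊕84 = 4b.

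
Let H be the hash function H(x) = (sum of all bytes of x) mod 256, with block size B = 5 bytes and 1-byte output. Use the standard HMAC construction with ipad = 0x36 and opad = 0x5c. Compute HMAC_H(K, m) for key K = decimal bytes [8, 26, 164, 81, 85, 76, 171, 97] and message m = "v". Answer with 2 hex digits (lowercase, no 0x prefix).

Key decimal bytes [8, 26, 164, 81, 85, 76, 171, 97] = 08 1a a4 51 55 4c ab 61 is 8 bytes > B = 5, so hash it first: H(key) = c4, then zero-pad to 5 bytes: K' = c4 00 00 00 00.
K' ⊕ ipad = f2 36 36 36 36.  K' ⊕ opad = 98 5c 5c 5c 5c.
Inner input = (K'⊕ipad) ∥ m = f2 36 36 36 36 ∥ 76.
Inner hash: sum = 242+54+54+54+54+118 = 576; mod 256 = 64 → 40.
Outer input = (K'⊕opad) ∥ inner = 98 5c 5c 5c 5c ∥ 40.
Outer hash (tag): sum = 152+92+92+92+92+64 = 584; mod 256 = 72 → 48.

48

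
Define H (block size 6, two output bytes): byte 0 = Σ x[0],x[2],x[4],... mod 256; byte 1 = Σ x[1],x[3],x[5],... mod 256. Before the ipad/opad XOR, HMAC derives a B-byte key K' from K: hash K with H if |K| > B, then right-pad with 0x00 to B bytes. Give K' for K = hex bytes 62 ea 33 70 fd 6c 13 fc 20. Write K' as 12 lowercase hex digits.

c5c200000000

|K| = 9 > B = 6, so first hash the key.
H(K): even-index sum = 453 mod 256 = 197; odd-index sum = 706 mod 256 = 194 → c5 c2.
Zero-pad H(K) = c5 c2 to 6 bytes: K' = c5 c2 00 00 00 00.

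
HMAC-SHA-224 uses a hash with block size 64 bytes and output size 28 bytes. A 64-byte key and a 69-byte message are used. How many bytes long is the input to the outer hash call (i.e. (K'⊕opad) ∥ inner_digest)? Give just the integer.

Key is 64 ≤ 64 bytes, zero-padded: |K'| = 64.
Outer input = (K'⊕opad) ∥ H(inner) → 64 + 28 = 92 bytes.

92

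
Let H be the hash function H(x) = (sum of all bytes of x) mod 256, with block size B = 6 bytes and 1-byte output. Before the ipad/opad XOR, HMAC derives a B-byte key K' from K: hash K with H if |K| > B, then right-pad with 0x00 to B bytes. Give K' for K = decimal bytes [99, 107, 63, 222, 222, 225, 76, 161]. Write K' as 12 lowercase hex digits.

970000000000

|K| = 8 > B = 6, so first hash the key.
H(K): sum = 99+107+63+222+222+225+76+161 = 1175; mod 256 = 151 → 97.
Zero-pad H(K) = 97 to 6 bytes: K' = 97 00 00 00 00 00.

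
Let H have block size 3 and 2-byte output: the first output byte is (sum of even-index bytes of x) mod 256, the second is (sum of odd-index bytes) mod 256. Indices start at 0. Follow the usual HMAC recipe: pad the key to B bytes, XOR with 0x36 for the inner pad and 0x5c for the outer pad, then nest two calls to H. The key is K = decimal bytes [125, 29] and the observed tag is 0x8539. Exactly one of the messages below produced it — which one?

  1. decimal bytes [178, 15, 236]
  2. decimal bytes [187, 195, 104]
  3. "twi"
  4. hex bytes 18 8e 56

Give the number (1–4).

3

Key decimal bytes [125, 29] = 7d 1d is 2 bytes ≤ B = 3; zero-pad to 3 bytes: K' = 7d 1d 00.
K' ⊕ ipad = 4b 2b 36; K' ⊕ opad = 21 41 5c.
m1: inner = H(4b 2b 36 b2 0f ec) = 90 c9; tag = H(21 41 5c 90 c9) = 46d1
m2: inner = H(4b 2b 36 bb c3 68) = 44 4e; tag = H(21 41 5c 44 4e) = cb85
m3: inner = H(4b 2b 36 74 77 69) = f8 08; tag = H(21 41 5c f8 08) = 8539 ← matches
m4: inner = H(4b 2b 36 18 8e 56) = 0f 99; tag = H(21 41 5c 0f 99) = 1650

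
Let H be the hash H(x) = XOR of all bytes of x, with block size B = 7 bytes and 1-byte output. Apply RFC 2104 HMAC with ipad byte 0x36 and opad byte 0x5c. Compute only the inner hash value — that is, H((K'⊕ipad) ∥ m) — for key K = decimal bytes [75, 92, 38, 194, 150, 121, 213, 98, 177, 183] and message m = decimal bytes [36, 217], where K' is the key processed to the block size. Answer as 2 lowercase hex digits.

66

Key decimal bytes [75, 92, 38, 194, 150, 121, 213, 98, 177, 183] = 4b 5c 26 c2 96 79 d5 62 b1 b7 is 10 bytes > B = 7, so hash it first: H(key) = ad, then zero-pad to 7 bytes: K' = ad 00 00 00 00 00 00.
K' ⊕ ipad = 9b 36 36 36 36 36 36.
Inner input = 9b 36 36 36 36 36 36 ∥ 24 d9.
Inner hash: XOR 9b⊕36⊕36⊕36⊕36⊕36⊕36⊕24⊕d9 = 66.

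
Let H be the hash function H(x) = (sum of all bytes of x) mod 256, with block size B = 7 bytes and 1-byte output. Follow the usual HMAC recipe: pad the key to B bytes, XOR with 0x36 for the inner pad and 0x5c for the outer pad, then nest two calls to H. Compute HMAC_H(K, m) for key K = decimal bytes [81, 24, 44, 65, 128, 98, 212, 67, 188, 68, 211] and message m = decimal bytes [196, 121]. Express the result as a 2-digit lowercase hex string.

3b

Key decimal bytes [81, 24, 44, 65, 128, 98, 212, 67, 188, 68, 211] = 51 18 2c 41 80 62 d4 43 bc 44 d3 is 11 bytes > B = 7, so hash it first: H(key) = a2, then zero-pad to 7 bytes: K' = a2 00 00 00 00 00 00.
K' ⊕ ipad = 94 36 36 36 36 36 36.  K' ⊕ opad = fe 5c 5c 5c 5c 5c 5c.
Inner input = (K'⊕ipad) ∥ m = 94 36 36 36 36 36 36 ∥ c4 79.
Inner hash: sum = 148+54+54+54+54+54+54+196+121 = 789; mod 256 = 21 → 15.
Outer input = (K'⊕opad) ∥ inner = fe 5c 5c 5c 5c 5c 5c ∥ 15.
Outer hash (tag): sum = 254+92+92+92+92+92+92+21 = 827; mod 256 = 59 → 3b.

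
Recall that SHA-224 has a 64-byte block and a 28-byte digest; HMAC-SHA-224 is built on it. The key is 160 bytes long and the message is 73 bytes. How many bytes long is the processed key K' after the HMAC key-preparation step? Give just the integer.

Key is 160 > 64 bytes, so it is hashed to 28 bytes then zero-padded to 64: |K'| = 64.

64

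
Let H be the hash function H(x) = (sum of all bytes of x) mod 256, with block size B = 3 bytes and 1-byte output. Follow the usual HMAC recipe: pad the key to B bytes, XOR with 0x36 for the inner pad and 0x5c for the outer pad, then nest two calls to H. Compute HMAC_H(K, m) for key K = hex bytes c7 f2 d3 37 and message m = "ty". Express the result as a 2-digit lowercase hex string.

Key hex bytes c7 f2 d3 37 is 4 bytes > B = 3, so hash it first: H(key) = c3, then zero-pad to 3 bytes: K' = c3 00 00.
K' ⊕ ipad = f5 36 36.  K' ⊕ opad = 9f 5c 5c.
Inner input = (K'⊕ipad) ∥ m = f5 36 36 ∥ 74 79.
Inner hash: sum = 245+54+54+116+121 = 590; mod 256 = 78 → 4e.
Outer input = (K'⊕opad) ∥ inner = 9f 5c 5c ∥ 4e.
Outer hash (tag): sum = 159+92+92+78 = 421; mod 256 = 165 → a5.

a5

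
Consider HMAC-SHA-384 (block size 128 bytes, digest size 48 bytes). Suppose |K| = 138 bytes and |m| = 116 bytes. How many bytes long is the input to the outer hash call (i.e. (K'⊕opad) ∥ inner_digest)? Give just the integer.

176

Key is 138 > 128 bytes, so it is hashed to 48 bytes then zero-padded to 128: |K'| = 128.
Outer input = (K'⊕opad) ∥ H(inner) → 128 + 48 = 176 bytes.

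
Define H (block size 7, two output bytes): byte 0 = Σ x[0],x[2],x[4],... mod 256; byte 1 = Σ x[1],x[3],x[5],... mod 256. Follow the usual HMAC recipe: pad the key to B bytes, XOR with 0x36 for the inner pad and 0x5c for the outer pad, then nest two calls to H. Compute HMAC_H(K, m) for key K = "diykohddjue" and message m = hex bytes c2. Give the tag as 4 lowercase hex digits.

Key "diykohddjue" = 64 69 79 6b 6f 68 64 64 6a 75 65 is 11 bytes > B = 7, so hash it first: H(key) = 7f 15, then zero-pad to 7 bytes: K' = 7f 15 00 00 00 00 00.
K' ⊕ ipad = 49 23 36 36 36 36 36.  K' ⊕ opad = 23 49 5c 5c 5c 5c 5c.
Inner input = (K'⊕ipad) ∥ m = 49 23 36 36 36 36 36 ∥ c2.
Inner hash: even-index sum = 235 mod 256 = 235; odd-index sum = 337 mod 256 = 81 → eb 51.
Outer input = (K'⊕opad) ∥ inner = 23 49 5c 5c 5c 5c 5c ∥ eb 51.
Outer hash (tag): even-index sum = 392 mod 256 = 136; odd-index sum = 492 mod 256 = 236 → 88 ec.

88ec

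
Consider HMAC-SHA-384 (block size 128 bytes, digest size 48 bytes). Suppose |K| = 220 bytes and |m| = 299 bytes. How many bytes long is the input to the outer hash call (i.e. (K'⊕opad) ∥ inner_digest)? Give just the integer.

Key is 220 > 128 bytes, so it is hashed to 48 bytes then zero-padded to 128: |K'| = 128.
Outer input = (K'⊕opad) ∥ H(inner) → 128 + 48 = 176 bytes.

176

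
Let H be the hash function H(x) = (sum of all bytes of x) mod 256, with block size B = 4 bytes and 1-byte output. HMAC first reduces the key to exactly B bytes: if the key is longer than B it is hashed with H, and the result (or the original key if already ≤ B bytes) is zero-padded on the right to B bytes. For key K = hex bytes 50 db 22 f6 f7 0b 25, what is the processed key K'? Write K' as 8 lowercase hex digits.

|K| = 7 > B = 4, so first hash the key.
H(K): sum = 80+219+34+246+247+11+37 = 874; mod 256 = 106 → 6a.
Zero-pad H(K) = 6a to 4 bytes: K' = 6a 00 00 00.

6a000000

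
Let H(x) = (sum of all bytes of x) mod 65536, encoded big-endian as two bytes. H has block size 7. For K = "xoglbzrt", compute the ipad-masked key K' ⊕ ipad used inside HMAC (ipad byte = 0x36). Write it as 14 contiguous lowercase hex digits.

Key "xoglbzrt" = 78 6f 67 6c 62 7a 72 74 is 8 bytes > B = 7, so hash it first: H(key) = 03 7c, then zero-pad to 7 bytes: K' = 03 7c 00 00 00 00 00.
XOR each byte with 0x36: 03⊕36=35, 7c⊕36=4a, 00⊕36=36, 00⊕36=36, 00⊕36=36, 00⊕36=36, 00⊕36=36.

354a3636363636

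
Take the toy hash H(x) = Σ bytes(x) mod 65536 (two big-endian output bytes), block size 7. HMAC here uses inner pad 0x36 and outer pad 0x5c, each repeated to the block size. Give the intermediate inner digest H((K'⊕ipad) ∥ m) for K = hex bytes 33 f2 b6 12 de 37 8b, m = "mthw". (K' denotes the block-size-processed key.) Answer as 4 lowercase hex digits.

Key hex bytes 33 f2 b6 12 de 37 8b is exactly B = 7 bytes: K' = 33 f2 b6 12 de 37 8b.
K' ⊕ ipad = 05 c4 80 24 e8 01 bd.
Inner input = 05 c4 80 24 e8 01 bd ∥ 6d 74 68 77.
Inner hash: sum = 5+196+128+36+232+1+189+109+116+104+119 = 1235 → 04 d3.

04d3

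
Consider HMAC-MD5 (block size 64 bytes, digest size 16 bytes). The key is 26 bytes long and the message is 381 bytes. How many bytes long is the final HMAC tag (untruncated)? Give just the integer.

16

The tag is one MD5 digest: 16 bytes.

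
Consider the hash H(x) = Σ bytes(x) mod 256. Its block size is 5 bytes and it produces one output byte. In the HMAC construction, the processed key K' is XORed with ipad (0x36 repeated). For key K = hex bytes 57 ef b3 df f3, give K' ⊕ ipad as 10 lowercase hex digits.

61d985e9c5

Key hex bytes 57 ef b3 df f3 is exactly B = 5 bytes: K' = 57 ef b3 df f3.
XOR each byte with 0x36: 57⊕36=61, ef⊕36=d9, b3⊕36=85, df⊕36=e9, f3⊕36=c5.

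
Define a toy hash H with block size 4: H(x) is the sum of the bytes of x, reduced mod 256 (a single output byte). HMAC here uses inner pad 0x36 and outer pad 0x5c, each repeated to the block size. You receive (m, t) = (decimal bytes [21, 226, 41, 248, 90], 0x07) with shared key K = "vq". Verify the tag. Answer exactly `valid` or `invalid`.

invalid

Key "vq" = 76 71 is 2 bytes ≤ B = 4; zero-pad to 4 bytes: K' = 76 71 00 00.
K' ⊕ ipad = 40 47 36 36; K' ⊕ opad = 2a 2d 5c 5c.
Inner hash: sum = 64+71+54+54+21+226+41+248+90 = 869; mod 256 = 101 → 65.
Outer hash (recomputed tag): sum = 42+45+92+92+101 = 372; mod 256 = 116 → 74.
Recomputed tag = 74; claimed = 07 → mismatch.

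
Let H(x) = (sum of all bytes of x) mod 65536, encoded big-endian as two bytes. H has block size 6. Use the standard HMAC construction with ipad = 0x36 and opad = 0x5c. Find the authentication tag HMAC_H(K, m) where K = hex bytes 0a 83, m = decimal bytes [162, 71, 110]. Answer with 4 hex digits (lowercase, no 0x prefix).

02c8

Key hex bytes 0a 83 is 2 bytes ≤ B = 6; zero-pad to 6 bytes: K' = 0a 83 00 00 00 00.
K' ⊕ ipad = 3c b5 36 36 36 36.  K' ⊕ opad = 56 df 5c 5c 5c 5c.
Inner input = (K'⊕ipad) ∥ m = 3c b5 36 36 36 36 ∥ a2 47 6e.
Inner hash: sum = 60+181+54+54+54+54+162+71+110 = 800 → 03 20.
Outer input = (K'⊕opad) ∥ inner = 56 df 5c 5c 5c 5c ∥ 03 20.
Outer hash (tag): sum = 86+223+92+92+92+92+3+32 = 712 → 02 c8.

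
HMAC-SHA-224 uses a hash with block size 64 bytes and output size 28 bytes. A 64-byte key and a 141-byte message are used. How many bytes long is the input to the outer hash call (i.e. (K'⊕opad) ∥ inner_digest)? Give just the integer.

92

Key is 64 ≤ 64 bytes, zero-padded: |K'| = 64.
Outer input = (K'⊕opad) ∥ H(inner) → 64 + 28 = 92 bytes.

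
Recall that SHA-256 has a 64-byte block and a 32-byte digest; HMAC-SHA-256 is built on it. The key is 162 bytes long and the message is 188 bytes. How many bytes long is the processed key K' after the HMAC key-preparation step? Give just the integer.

64

Key is 162 > 64 bytes, so it is hashed to 32 bytes then zero-padded to 64: |K'| = 64.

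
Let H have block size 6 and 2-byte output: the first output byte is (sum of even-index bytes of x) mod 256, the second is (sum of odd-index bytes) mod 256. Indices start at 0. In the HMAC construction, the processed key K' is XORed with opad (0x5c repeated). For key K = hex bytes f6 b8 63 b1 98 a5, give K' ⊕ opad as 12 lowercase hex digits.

Key hex bytes f6 b8 63 b1 98 a5 is exactly B = 6 bytes: K' = f6 b8 63 b1 98 a5.
XOR each byte with 0x5c: f6⊕5c=aa, b8⊕5c=e4, 63⊕5c=3f, b1⊕5c=ed, 98⊕5c=c4, a5⊕5c=f9.

aae43fedc4f9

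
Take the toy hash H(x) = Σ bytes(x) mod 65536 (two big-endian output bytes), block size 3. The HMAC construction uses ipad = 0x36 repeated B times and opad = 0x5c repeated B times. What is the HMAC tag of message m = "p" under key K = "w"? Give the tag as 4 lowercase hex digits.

Key "w" = 77 is 1 byte ≤ B = 3; zero-pad to 3 bytes: K' = 77 00 00.
K' ⊕ ipad = 41 36 36.  K' ⊕ opad = 2b 5c 5c.
Inner input = (K'⊕ipad) ∥ m = 41 36 36 ∥ 70.
Inner hash: sum = 65+54+54+112 = 285 → 01 1d.
Outer input = (K'⊕opad) ∥ inner = 2b 5c 5c ∥ 01 1d.
Outer hash (tag): sum = 43+92+92+1+29 = 257 → 01 01.

0101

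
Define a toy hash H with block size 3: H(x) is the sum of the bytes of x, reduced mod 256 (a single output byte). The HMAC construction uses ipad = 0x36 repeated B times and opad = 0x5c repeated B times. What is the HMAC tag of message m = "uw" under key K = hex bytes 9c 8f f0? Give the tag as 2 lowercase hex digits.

54

Key hex bytes 9c 8f f0 is exactly B = 3 bytes: K' = 9c 8f f0.
K' ⊕ ipad = aa b9 c6.  K' ⊕ opad = c0 d3 ac.
Inner input = (K'⊕ipad) ∥ m = aa b9 c6 ∥ 75 77.
Inner hash: sum = 170+185+198+117+119 = 789; mod 256 = 21 → 15.
Outer input = (K'⊕opad) ∥ inner = c0 d3 ac ∥ 15.
Outer hash (tag): sum = 192+211+172+21 = 596; mod 256 = 84 → 54.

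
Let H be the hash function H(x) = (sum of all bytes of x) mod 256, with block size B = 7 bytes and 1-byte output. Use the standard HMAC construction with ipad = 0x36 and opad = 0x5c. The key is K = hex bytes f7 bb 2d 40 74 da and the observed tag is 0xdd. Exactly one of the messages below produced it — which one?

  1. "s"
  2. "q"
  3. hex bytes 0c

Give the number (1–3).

Key hex bytes f7 bb 2d 40 74 da is 6 bytes ≤ B = 7; zero-pad to 7 bytes: K' = f7 bb 2d 40 74 da 00.
K' ⊕ ipad = c1 8d 1b 76 42 ec 36; K' ⊕ opad = ab e7 71 1c 28 86 5c.
m1: inner = H(c1 8d 1b 76 42 ec 36 73) = b6; tag = H(ab e7 71 1c 28 86 5c b6) = df
m2: inner = H(c1 8d 1b 76 42 ec 36 71) = b4; tag = H(ab e7 71 1c 28 86 5c b4) = dd ← matches
m3: inner = H(c1 8d 1b 76 42 ec 36 0c) = 4f; tag = H(ab e7 71 1c 28 86 5c 4f) = 78

2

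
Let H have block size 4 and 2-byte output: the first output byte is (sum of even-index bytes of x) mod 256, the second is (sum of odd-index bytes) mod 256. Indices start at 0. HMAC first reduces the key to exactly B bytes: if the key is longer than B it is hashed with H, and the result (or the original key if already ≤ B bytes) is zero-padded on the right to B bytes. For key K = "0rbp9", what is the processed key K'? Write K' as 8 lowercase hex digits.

cbe20000

|K| = 5 > B = 4, so first hash the key.
H(K): even-index sum = 203 mod 256 = 203; odd-index sum = 226 mod 256 = 226 → cb e2.
Zero-pad H(K) = cb e2 to 4 bytes: K' = cb e2 00 00.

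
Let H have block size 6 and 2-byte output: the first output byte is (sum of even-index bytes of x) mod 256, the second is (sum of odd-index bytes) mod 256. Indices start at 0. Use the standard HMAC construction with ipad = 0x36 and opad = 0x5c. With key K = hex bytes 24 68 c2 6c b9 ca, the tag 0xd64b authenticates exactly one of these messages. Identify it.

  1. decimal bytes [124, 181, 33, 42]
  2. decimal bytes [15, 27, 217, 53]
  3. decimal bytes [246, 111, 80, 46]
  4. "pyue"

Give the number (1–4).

Key hex bytes 24 68 c2 6c b9 ca is exactly B = 6 bytes: K' = 24 68 c2 6c b9 ca.
K' ⊕ ipad = 12 5e f4 5a 8f fc; K' ⊕ opad = 78 34 9e 30 e5 96.
m1: inner = H(12 5e f4 5a 8f fc 7c b5 21 2a) = 32 93; tag = H(78 34 9e 30 e5 96 32 93) = 2d8d
m2: inner = H(12 5e f4 5a 8f fc 0f 1b d9 35) = 7d 04; tag = H(78 34 9e 30 e5 96 7d 04) = 78fe
m3: inner = H(12 5e f4 5a 8f fc f6 6f 50 2e) = db 51; tag = H(78 34 9e 30 e5 96 db 51) = d64b ← matches
m4: inner = H(12 5e f4 5a 8f fc 70 79 75 65) = 7a 92; tag = H(78 34 9e 30 e5 96 7a 92) = 758c

3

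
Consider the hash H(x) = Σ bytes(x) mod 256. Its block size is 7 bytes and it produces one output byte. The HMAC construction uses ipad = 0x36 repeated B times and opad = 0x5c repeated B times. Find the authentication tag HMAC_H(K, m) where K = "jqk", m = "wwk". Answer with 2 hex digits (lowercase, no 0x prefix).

3b

Key "jqk" = 6a 71 6b is 3 bytes ≤ B = 7; zero-pad to 7 bytes: K' = 6a 71 6b 00 00 00 00.
K' ⊕ ipad = 5c 47 5d 36 36 36 36.  K' ⊕ opad = 36 2d 37 5c 5c 5c 5c.
Inner input = (K'⊕ipad) ∥ m = 5c 47 5d 36 36 36 36 ∥ 77 77 6b.
Inner hash: sum = 92+71+93+54+54+54+54+119+119+107 = 817; mod 256 = 49 → 31.
Outer input = (K'⊕opad) ∥ inner = 36 2d 37 5c 5c 5c 5c ∥ 31.
Outer hash (tag): sum = 54+45+55+92+92+92+92+49 = 571; mod 256 = 59 → 3b.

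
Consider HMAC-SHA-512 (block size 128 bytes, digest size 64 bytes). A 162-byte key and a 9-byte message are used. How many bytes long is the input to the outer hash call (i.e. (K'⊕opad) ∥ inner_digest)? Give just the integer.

Key is 162 > 128 bytes, so it is hashed to 64 bytes then zero-padded to 128: |K'| = 128.
Outer input = (K'⊕opad) ∥ H(inner) → 128 + 64 = 192 bytes.

192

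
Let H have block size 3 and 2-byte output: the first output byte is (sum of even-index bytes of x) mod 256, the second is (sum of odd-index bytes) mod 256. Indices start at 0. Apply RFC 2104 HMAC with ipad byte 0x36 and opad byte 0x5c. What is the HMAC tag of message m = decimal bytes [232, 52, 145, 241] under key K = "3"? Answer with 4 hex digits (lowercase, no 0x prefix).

7abc

Key "3" = 33 is 1 byte ≤ B = 3; zero-pad to 3 bytes: K' = 33 00 00.
K' ⊕ ipad = 05 36 36.  K' ⊕ opad = 6f 5c 5c.
Inner input = (K'⊕ipad) ∥ m = 05 36 36 ∥ e8 34 91 f1.
Inner hash: even-index sum = 352 mod 256 = 96; odd-index sum = 431 mod 256 = 175 → 60 af.
Outer input = (K'⊕opad) ∥ inner = 6f 5c 5c ∥ 60 af.
Outer hash (tag): even-index sum = 378 mod 256 = 122; odd-index sum = 188 mod 256 = 188 → 7a bc.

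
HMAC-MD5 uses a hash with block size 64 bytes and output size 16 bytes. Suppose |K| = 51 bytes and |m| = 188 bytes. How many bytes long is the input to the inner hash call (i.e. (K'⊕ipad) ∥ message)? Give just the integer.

252

Key is 51 ≤ 64 bytes, zero-padded: |K'| = 64.
Inner input = (K'⊕ipad) ∥ m → 64 + 188 = 252 bytes.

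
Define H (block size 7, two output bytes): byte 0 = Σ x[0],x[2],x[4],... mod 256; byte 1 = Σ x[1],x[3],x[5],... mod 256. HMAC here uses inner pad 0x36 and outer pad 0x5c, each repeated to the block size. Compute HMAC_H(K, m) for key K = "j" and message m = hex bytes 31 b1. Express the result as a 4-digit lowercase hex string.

1dc3

Key "j" = 6a is 1 byte ≤ B = 7; zero-pad to 7 bytes: K' = 6a 00 00 00 00 00 00.
K' ⊕ ipad = 5c 36 36 36 36 36 36.  K' ⊕ opad = 36 5c 5c 5c 5c 5c 5c.
Inner input = (K'⊕ipad) ∥ m = 5c 36 36 36 36 36 36 ∥ 31 b1.
Inner hash: even-index sum = 431 mod 256 = 175; odd-index sum = 211 mod 256 = 211 → af d3.
Outer input = (K'⊕opad) ∥ inner = 36 5c 5c 5c 5c 5c 5c ∥ af d3.
Outer hash (tag): even-index sum = 541 mod 256 = 29; odd-index sum = 451 mod 256 = 195 → 1d c3.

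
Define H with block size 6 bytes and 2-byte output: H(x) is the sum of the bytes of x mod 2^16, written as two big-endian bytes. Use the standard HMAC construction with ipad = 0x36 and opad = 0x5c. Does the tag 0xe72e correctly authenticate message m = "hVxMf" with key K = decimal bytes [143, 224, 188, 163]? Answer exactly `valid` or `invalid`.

invalid

Key decimal bytes [143, 224, 188, 163] = 8f e0 bc a3 is 4 bytes ≤ B = 6; zero-pad to 6 bytes: K' = 8f e0 bc a3 00 00.
K' ⊕ ipad = b9 d6 8a 95 36 36; K' ⊕ opad = d3 bc e0 ff 5c 5c.
Inner hash: sum = 185+214+138+149+54+54+104+86+120+77+102 = 1283 → 05 03.
Outer hash (recomputed tag): sum = 211+188+224+255+92+92+5+3 = 1070 → 04 2e.
Recomputed tag = 042e; claimed = e72e → mismatch.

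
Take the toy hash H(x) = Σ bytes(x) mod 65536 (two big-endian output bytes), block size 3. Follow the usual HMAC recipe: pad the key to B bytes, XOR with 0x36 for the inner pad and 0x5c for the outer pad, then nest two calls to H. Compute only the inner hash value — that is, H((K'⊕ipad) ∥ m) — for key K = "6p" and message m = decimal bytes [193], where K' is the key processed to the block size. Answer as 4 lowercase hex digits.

013d

Key "6p" = 36 70 is 2 bytes ≤ B = 3; zero-pad to 3 bytes: K' = 36 70 00.
K' ⊕ ipad = 00 46 36.
Inner input = 00 46 36 ∥ c1.
Inner hash: sum = 0+70+54+193 = 317 → 01 3d.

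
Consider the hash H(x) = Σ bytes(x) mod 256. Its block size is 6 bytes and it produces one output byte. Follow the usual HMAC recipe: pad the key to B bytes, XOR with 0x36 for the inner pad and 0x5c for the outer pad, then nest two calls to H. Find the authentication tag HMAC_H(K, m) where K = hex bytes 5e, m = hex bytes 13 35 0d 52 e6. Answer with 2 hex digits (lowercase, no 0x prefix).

Key hex bytes 5e is 1 byte ≤ B = 6; zero-pad to 6 bytes: K' = 5e 00 00 00 00 00.
K' ⊕ ipad = 68 36 36 36 36 36.  K' ⊕ opad = 02 5c 5c 5c 5c 5c.
Inner input = (K'⊕ipad) ∥ m = 68 36 36 36 36 36 ∥ 13 35 0d 52 e6.
Inner hash: sum = 104+54+54+54+54+54+19+53+13+82+230 = 771; mod 256 = 3 → 03.
Outer input = (K'⊕opad) ∥ inner = 02 5c 5c 5c 5c 5c ∥ 03.
Outer hash (tag): sum = 2+92+92+92+92+92+3 = 465; mod 256 = 209 → d1.

d1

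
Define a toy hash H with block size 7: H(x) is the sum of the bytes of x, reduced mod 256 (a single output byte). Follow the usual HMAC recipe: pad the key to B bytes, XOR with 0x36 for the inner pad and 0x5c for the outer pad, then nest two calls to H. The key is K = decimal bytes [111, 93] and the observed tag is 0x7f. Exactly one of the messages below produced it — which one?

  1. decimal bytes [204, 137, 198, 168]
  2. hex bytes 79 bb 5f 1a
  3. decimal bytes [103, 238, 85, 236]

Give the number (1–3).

2

Key decimal bytes [111, 93] = 6f 5d is 2 bytes ≤ B = 7; zero-pad to 7 bytes: K' = 6f 5d 00 00 00 00 00.
K' ⊕ ipad = 59 6b 36 36 36 36 36; K' ⊕ opad = 33 01 5c 5c 5c 5c 5c.
m1: inner = H(59 6b 36 36 36 36 36 cc 89 c6 a8) = 95; tag = H(33 01 5c 5c 5c 5c 5c 95) = 95
m2: inner = H(59 6b 36 36 36 36 36 79 bb 5f 1a) = 7f; tag = H(33 01 5c 5c 5c 5c 5c 7f) = 7f ← matches
m3: inner = H(59 6b 36 36 36 36 36 67 ee 55 ec) = 68; tag = H(33 01 5c 5c 5c 5c 5c 68) = 68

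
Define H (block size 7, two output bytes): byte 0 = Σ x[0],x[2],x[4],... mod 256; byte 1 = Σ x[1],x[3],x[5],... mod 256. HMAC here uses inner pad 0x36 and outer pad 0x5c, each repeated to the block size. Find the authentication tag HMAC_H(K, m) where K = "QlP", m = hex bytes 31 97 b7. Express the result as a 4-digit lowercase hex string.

Key "QlP" = 51 6c 50 is 3 bytes ≤ B = 7; zero-pad to 7 bytes: K' = 51 6c 50 00 00 00 00.
K' ⊕ ipad = 67 5a 66 36 36 36 36.  K' ⊕ opad = 0d 30 0c 5c 5c 5c 5c.
Inner input = (K'⊕ipad) ∥ m = 67 5a 66 36 36 36 36 ∥ 31 97 b7.
Inner hash: even-index sum = 464 mod 256 = 208; odd-index sum = 430 mod 256 = 174 → d0 ae.
Outer input = (K'⊕opad) ∥ inner = 0d 30 0c 5c 5c 5c 5c ∥ d0 ae.
Outer hash (tag): even-index sum = 383 mod 256 = 127; odd-index sum = 440 mod 256 = 184 → 7f b8.

7fb8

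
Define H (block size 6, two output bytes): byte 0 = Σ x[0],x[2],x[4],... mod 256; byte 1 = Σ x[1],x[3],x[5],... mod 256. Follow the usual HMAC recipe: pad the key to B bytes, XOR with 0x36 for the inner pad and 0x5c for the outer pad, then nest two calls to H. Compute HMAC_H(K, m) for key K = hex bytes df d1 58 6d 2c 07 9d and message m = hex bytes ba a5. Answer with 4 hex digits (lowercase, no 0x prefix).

7055

Key hex bytes df d1 58 6d 2c 07 9d is 7 bytes > B = 6, so hash it first: H(key) = 00 45, then zero-pad to 6 bytes: K' = 00 45 00 00 00 00.
K' ⊕ ipad = 36 73 36 36 36 36.  K' ⊕ opad = 5c 19 5c 5c 5c 5c.
Inner input = (K'⊕ipad) ∥ m = 36 73 36 36 36 36 ∥ ba a5.
Inner hash: even-index sum = 348 mod 256 = 92; odd-index sum = 388 mod 256 = 132 → 5c 84.
Outer input = (K'⊕opad) ∥ inner = 5c 19 5c 5c 5c 5c ∥ 5c 84.
Outer hash (tag): even-index sum = 368 mod 256 = 112; odd-index sum = 341 mod 256 = 85 → 70 55.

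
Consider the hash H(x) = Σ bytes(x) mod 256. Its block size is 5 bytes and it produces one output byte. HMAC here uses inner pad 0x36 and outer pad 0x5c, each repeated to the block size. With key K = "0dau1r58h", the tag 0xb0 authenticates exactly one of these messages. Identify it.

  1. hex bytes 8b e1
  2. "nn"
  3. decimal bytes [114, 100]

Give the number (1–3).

3

Key "0dau1r58h" = 30 64 61 75 31 72 35 38 68 is 9 bytes > B = 5, so hash it first: H(key) = e2, then zero-pad to 5 bytes: K' = e2 00 00 00 00.
K' ⊕ ipad = d4 36 36 36 36; K' ⊕ opad = be 5c 5c 5c 5c.
m1: inner = H(d4 36 36 36 36 8b e1) = 18; tag = H(be 5c 5c 5c 5c 18) = 46
m2: inner = H(d4 36 36 36 36 6e 6e) = 88; tag = H(be 5c 5c 5c 5c 88) = b6
m3: inner = H(d4 36 36 36 36 72 64) = 82; tag = H(be 5c 5c 5c 5c 82) = b0 ← matches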